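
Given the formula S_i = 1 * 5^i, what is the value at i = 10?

S_10 = 1 * 5^10 = 1 * 9765625 = 9765625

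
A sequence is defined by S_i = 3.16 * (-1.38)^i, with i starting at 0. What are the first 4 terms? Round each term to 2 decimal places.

This is a geometric sequence.
i=0: S_0 = 3.16 * (-1.38)^0 = 3.16
i=1: S_1 = 3.16 * (-1.38)^1 ≈ -4.36
i=2: S_2 = 3.16 * (-1.38)^2 ≈ 6.02
i=3: S_3 = 3.16 * (-1.38)^3 ≈ -8.3
The first 4 terms are: [3.16, -4.36, 6.02, -8.3]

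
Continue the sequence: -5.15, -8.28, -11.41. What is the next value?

Differences: -8.28 - -5.15 = -3.13
This is an arithmetic sequence with common difference d = -3.13.
Next term = -11.41 + -3.13 = -14.54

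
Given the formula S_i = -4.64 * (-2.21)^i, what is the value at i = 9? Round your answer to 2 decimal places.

S_9 = -4.64 * (-2.21)^9 ≈ -4.64 * -1257.5651 ≈ 5835.1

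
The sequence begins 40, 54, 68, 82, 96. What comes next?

Differences: 54 - 40 = 14
This is an arithmetic sequence with common difference d = 14.
Next term = 96 + 14 = 110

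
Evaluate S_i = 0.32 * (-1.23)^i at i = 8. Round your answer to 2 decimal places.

S_8 = 0.32 * (-1.23)^8 ≈ 0.32 * 5.2389 ≈ 1.68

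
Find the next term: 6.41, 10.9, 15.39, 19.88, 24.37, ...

Differences: 10.9 - 6.41 = 4.49
This is an arithmetic sequence with common difference d = 4.49.
Next term = 24.37 + 4.49 = 28.86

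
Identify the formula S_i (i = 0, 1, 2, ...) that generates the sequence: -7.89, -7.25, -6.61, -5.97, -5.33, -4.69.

Check differences: -7.25 - -7.89 = 0.64
-6.61 - -7.25 = 0.64
Common difference d = 0.64.
First term a = -7.89.
Formula: S_i = -7.89 + 0.64*i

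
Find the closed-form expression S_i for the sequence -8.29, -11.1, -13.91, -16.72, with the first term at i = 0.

Check differences: -11.1 - -8.29 = -2.81
-13.91 - -11.1 = -2.81
Common difference d = -2.81.
First term a = -8.29.
Formula: S_i = -8.29 - 2.81*i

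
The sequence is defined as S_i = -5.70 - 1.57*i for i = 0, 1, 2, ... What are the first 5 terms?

This is an arithmetic sequence.
i=0: S_0 = -5.7 + -1.57*0 = -5.7
i=1: S_1 = -5.7 + -1.57*1 = -7.27
i=2: S_2 = -5.7 + -1.57*2 = -8.84
i=3: S_3 = -5.7 + -1.57*3 = -10.41
i=4: S_4 = -5.7 + -1.57*4 = -11.98
The first 5 terms are: [-5.7, -7.27, -8.84, -10.41, -11.98]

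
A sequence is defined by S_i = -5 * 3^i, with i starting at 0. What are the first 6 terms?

This is a geometric sequence.
i=0: S_0 = -5 * 3^0 = -5
i=1: S_1 = -5 * 3^1 = -15
i=2: S_2 = -5 * 3^2 = -45
i=3: S_3 = -5 * 3^3 = -135
i=4: S_4 = -5 * 3^4 = -405
i=5: S_5 = -5 * 3^5 = -1215
The first 6 terms are: [-5, -15, -45, -135, -405, -1215]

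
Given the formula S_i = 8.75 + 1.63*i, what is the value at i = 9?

S_9 = 8.75 + 1.63*9 = 8.75 + 14.67 = 23.42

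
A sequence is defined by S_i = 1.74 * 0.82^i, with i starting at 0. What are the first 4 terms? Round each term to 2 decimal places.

This is a geometric sequence.
i=0: S_0 = 1.74 * 0.82^0 = 1.74
i=1: S_1 = 1.74 * 0.82^1 ≈ 1.43
i=2: S_2 = 1.74 * 0.82^2 ≈ 1.17
i=3: S_3 = 1.74 * 0.82^3 ≈ 0.96
The first 4 terms are: [1.74, 1.43, 1.17, 0.96]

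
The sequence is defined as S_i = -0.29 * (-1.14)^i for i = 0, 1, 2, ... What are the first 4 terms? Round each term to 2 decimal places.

This is a geometric sequence.
i=0: S_0 = -0.29 * (-1.14)^0 = -0.29
i=1: S_1 = -0.29 * (-1.14)^1 ≈ 0.33
i=2: S_2 = -0.29 * (-1.14)^2 ≈ -0.38
i=3: S_3 = -0.29 * (-1.14)^3 ≈ 0.43
The first 4 terms are: [-0.29, 0.33, -0.38, 0.43]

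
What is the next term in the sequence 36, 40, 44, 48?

Differences: 40 - 36 = 4
This is an arithmetic sequence with common difference d = 4.
Next term = 48 + 4 = 52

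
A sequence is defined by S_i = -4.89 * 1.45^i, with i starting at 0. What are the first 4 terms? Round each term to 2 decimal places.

This is a geometric sequence.
i=0: S_0 = -4.89 * 1.45^0 = -4.89
i=1: S_1 = -4.89 * 1.45^1 ≈ -7.09
i=2: S_2 = -4.89 * 1.45^2 ≈ -10.28
i=3: S_3 = -4.89 * 1.45^3 ≈ -14.91
The first 4 terms are: [-4.89, -7.09, -10.28, -14.91]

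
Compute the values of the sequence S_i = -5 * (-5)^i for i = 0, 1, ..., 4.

This is a geometric sequence.
i=0: S_0 = -5 * (-5)^0 = -5
i=1: S_1 = -5 * (-5)^1 = 25
i=2: S_2 = -5 * (-5)^2 = -125
i=3: S_3 = -5 * (-5)^3 = 625
i=4: S_4 = -5 * (-5)^4 = -3125
The first 5 terms are: [-5, 25, -125, 625, -3125]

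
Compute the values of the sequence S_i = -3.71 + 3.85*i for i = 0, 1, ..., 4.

This is an arithmetic sequence.
i=0: S_0 = -3.71 + 3.85*0 = -3.71
i=1: S_1 = -3.71 + 3.85*1 = 0.14
i=2: S_2 = -3.71 + 3.85*2 = 3.99
i=3: S_3 = -3.71 + 3.85*3 = 7.84
i=4: S_4 = -3.71 + 3.85*4 = 11.69
The first 5 terms are: [-3.71, 0.14, 3.99, 7.84, 11.69]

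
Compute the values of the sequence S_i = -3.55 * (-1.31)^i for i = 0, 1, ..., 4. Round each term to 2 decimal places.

This is a geometric sequence.
i=0: S_0 = -3.55 * (-1.31)^0 = -3.55
i=1: S_1 = -3.55 * (-1.31)^1 ≈ 4.65
i=2: S_2 = -3.55 * (-1.31)^2 ≈ -6.09
i=3: S_3 = -3.55 * (-1.31)^3 ≈ 7.98
i=4: S_4 = -3.55 * (-1.31)^4 ≈ -10.45
The first 5 terms are: [-3.55, 4.65, -6.09, 7.98, -10.45]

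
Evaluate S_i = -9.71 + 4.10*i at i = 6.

S_6 = -9.71 + 4.1*6 = -9.71 + 24.6 = 14.89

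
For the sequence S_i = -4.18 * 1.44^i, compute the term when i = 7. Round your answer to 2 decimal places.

S_7 = -4.18 * 1.44^7 ≈ -4.18 * 12.8392 ≈ -53.67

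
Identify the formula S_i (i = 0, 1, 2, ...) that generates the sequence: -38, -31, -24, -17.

Check differences: -31 - -38 = 7
-24 - -31 = 7
Common difference d = 7.
First term a = -38.
Formula: S_i = -38 + 7*i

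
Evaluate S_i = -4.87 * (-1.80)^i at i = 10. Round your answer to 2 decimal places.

S_10 = -4.87 * (-1.8)^10 ≈ -4.87 * 357.0467 ≈ -1738.82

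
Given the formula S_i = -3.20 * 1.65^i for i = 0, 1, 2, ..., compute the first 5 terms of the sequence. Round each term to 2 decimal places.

This is a geometric sequence.
i=0: S_0 = -3.2 * 1.65^0 = -3.2
i=1: S_1 = -3.2 * 1.65^1 = -5.28
i=2: S_2 = -3.2 * 1.65^2 ≈ -8.71
i=3: S_3 = -3.2 * 1.65^3 ≈ -14.37
i=4: S_4 = -3.2 * 1.65^4 ≈ -23.72
The first 5 terms are: [-3.2, -5.28, -8.71, -14.37, -23.72]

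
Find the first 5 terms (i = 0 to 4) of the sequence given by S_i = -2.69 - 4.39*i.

This is an arithmetic sequence.
i=0: S_0 = -2.69 + -4.39*0 = -2.69
i=1: S_1 = -2.69 + -4.39*1 = -7.08
i=2: S_2 = -2.69 + -4.39*2 = -11.47
i=3: S_3 = -2.69 + -4.39*3 = -15.86
i=4: S_4 = -2.69 + -4.39*4 = -20.25
The first 5 terms are: [-2.69, -7.08, -11.47, -15.86, -20.25]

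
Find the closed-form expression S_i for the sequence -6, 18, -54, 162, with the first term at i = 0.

Check ratios: 18 / -6 = -3.0
Common ratio r = -3.
First term a = -6.
Formula: S_i = -6 * (-3)^i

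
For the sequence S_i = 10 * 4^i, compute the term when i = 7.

S_7 = 10 * 4^7 = 10 * 16384 = 163840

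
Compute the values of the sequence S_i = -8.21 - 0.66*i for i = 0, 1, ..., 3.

This is an arithmetic sequence.
i=0: S_0 = -8.21 + -0.66*0 = -8.21
i=1: S_1 = -8.21 + -0.66*1 = -8.87
i=2: S_2 = -8.21 + -0.66*2 = -9.53
i=3: S_3 = -8.21 + -0.66*3 = -10.19
The first 4 terms are: [-8.21, -8.87, -9.53, -10.19]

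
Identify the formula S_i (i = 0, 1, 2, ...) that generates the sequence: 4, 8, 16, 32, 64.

Check ratios: 8 / 4 = 2.0
Common ratio r = 2.
First term a = 4.
Formula: S_i = 4 * 2^i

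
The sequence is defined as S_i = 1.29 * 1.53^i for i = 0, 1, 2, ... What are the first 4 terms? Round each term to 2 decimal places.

This is a geometric sequence.
i=0: S_0 = 1.29 * 1.53^0 = 1.29
i=1: S_1 = 1.29 * 1.53^1 ≈ 1.97
i=2: S_2 = 1.29 * 1.53^2 ≈ 3.02
i=3: S_3 = 1.29 * 1.53^3 ≈ 4.62
The first 4 terms are: [1.29, 1.97, 3.02, 4.62]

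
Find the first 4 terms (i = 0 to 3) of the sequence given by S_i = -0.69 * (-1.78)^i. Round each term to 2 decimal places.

This is a geometric sequence.
i=0: S_0 = -0.69 * (-1.78)^0 = -0.69
i=1: S_1 = -0.69 * (-1.78)^1 ≈ 1.23
i=2: S_2 = -0.69 * (-1.78)^2 ≈ -2.19
i=3: S_3 = -0.69 * (-1.78)^3 ≈ 3.89
The first 4 terms are: [-0.69, 1.23, -2.19, 3.89]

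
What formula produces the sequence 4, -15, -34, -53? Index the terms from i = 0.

Check differences: -15 - 4 = -19
-34 - -15 = -19
Common difference d = -19.
First term a = 4.
Formula: S_i = 4 - 19*i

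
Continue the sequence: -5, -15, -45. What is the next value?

Ratios: -15 / -5 = 3.0
This is a geometric sequence with common ratio r = 3.
Next term = -45 * 3 = -135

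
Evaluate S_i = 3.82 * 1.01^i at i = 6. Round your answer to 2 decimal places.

S_6 = 3.82 * 1.01^6 ≈ 3.82 * 1.06152 ≈ 4.06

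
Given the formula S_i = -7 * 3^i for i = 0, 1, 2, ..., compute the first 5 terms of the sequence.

This is a geometric sequence.
i=0: S_0 = -7 * 3^0 = -7
i=1: S_1 = -7 * 3^1 = -21
i=2: S_2 = -7 * 3^2 = -63
i=3: S_3 = -7 * 3^3 = -189
i=4: S_4 = -7 * 3^4 = -567
The first 5 terms are: [-7, -21, -63, -189, -567]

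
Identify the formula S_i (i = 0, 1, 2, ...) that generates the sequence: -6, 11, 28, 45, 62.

Check differences: 11 - -6 = 17
28 - 11 = 17
Common difference d = 17.
First term a = -6.
Formula: S_i = -6 + 17*i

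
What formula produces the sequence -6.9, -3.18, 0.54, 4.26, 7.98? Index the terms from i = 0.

Check differences: -3.18 - -6.9 = 3.72
0.54 - -3.18 = 3.72
Common difference d = 3.72.
First term a = -6.9.
Formula: S_i = -6.90 + 3.72*i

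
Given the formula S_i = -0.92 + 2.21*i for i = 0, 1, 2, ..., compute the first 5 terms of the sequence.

This is an arithmetic sequence.
i=0: S_0 = -0.92 + 2.21*0 = -0.92
i=1: S_1 = -0.92 + 2.21*1 = 1.29
i=2: S_2 = -0.92 + 2.21*2 = 3.5
i=3: S_3 = -0.92 + 2.21*3 = 5.71
i=4: S_4 = -0.92 + 2.21*4 = 7.92
The first 5 terms are: [-0.92, 1.29, 3.5, 5.71, 7.92]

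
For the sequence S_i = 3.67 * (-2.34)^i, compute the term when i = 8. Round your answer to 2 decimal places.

S_8 = 3.67 * (-2.34)^8 ≈ 3.67 * 898.932 ≈ 3299.08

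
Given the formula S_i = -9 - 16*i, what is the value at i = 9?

S_9 = -9 + -16*9 = -9 + -144 = -153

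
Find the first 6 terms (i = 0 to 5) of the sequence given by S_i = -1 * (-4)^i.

This is a geometric sequence.
i=0: S_0 = -1 * (-4)^0 = -1
i=1: S_1 = -1 * (-4)^1 = 4
i=2: S_2 = -1 * (-4)^2 = -16
i=3: S_3 = -1 * (-4)^3 = 64
i=4: S_4 = -1 * (-4)^4 = -256
i=5: S_5 = -1 * (-4)^5 = 1024
The first 6 terms are: [-1, 4, -16, 64, -256, 1024]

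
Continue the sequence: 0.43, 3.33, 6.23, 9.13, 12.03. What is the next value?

Differences: 3.33 - 0.43 = 2.9
This is an arithmetic sequence with common difference d = 2.9.
Next term = 12.03 + 2.9 = 14.93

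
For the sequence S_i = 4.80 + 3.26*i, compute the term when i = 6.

S_6 = 4.8 + 3.26*6 = 4.8 + 19.56 = 24.36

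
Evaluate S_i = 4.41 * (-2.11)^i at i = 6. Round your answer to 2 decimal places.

S_6 = 4.41 * (-2.11)^6 ≈ 4.41 * 88.2459 ≈ 389.16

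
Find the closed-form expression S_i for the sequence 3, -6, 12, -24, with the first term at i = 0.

Check ratios: -6 / 3 = -2.0
Common ratio r = -2.
First term a = 3.
Formula: S_i = 3 * (-2)^i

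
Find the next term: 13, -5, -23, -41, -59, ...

Differences: -5 - 13 = -18
This is an arithmetic sequence with common difference d = -18.
Next term = -59 + -18 = -77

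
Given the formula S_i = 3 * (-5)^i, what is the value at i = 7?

S_7 = 3 * (-5)^7 = 3 * -78125 = -234375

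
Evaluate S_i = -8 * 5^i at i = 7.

S_7 = -8 * 5^7 = -8 * 78125 = -625000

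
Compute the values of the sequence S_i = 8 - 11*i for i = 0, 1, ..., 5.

This is an arithmetic sequence.
i=0: S_0 = 8 + -11*0 = 8
i=1: S_1 = 8 + -11*1 = -3
i=2: S_2 = 8 + -11*2 = -14
i=3: S_3 = 8 + -11*3 = -25
i=4: S_4 = 8 + -11*4 = -36
i=5: S_5 = 8 + -11*5 = -47
The first 6 terms are: [8, -3, -14, -25, -36, -47]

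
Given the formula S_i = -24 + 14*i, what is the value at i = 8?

S_8 = -24 + 14*8 = -24 + 112 = 88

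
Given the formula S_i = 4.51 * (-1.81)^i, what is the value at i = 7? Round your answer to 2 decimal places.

S_7 = 4.51 * (-1.81)^7 ≈ 4.51 * -63.6429 ≈ -287.03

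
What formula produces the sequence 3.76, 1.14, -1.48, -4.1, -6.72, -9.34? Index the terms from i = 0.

Check differences: 1.14 - 3.76 = -2.62
-1.48 - 1.14 = -2.62
Common difference d = -2.62.
First term a = 3.76.
Formula: S_i = 3.76 - 2.62*i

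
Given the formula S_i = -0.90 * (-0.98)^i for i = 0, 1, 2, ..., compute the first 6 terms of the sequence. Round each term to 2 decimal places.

This is a geometric sequence.
i=0: S_0 = -0.9 * (-0.98)^0 = -0.9
i=1: S_1 = -0.9 * (-0.98)^1 ≈ 0.88
i=2: S_2 = -0.9 * (-0.98)^2 ≈ -0.86
i=3: S_3 = -0.9 * (-0.98)^3 ≈ 0.85
i=4: S_4 = -0.9 * (-0.98)^4 ≈ -0.83
i=5: S_5 = -0.9 * (-0.98)^5 ≈ 0.81
The first 6 terms are: [-0.9, 0.88, -0.86, 0.85, -0.83, 0.81]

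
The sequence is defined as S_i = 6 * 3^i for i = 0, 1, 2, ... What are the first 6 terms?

This is a geometric sequence.
i=0: S_0 = 6 * 3^0 = 6
i=1: S_1 = 6 * 3^1 = 18
i=2: S_2 = 6 * 3^2 = 54
i=3: S_3 = 6 * 3^3 = 162
i=4: S_4 = 6 * 3^4 = 486
i=5: S_5 = 6 * 3^5 = 1458
The first 6 terms are: [6, 18, 54, 162, 486, 1458]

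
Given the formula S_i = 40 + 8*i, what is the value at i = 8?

S_8 = 40 + 8*8 = 40 + 64 = 104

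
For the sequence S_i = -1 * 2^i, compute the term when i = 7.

S_7 = -1 * 2^7 = -1 * 128 = -128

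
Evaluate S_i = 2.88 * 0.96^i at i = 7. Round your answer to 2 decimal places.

S_7 = 2.88 * 0.96^7 ≈ 2.88 * 0.7514 ≈ 2.16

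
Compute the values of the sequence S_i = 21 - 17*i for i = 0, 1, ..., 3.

This is an arithmetic sequence.
i=0: S_0 = 21 + -17*0 = 21
i=1: S_1 = 21 + -17*1 = 4
i=2: S_2 = 21 + -17*2 = -13
i=3: S_3 = 21 + -17*3 = -30
The first 4 terms are: [21, 4, -13, -30]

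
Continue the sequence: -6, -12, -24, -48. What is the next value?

Ratios: -12 / -6 = 2.0
This is a geometric sequence with common ratio r = 2.
Next term = -48 * 2 = -96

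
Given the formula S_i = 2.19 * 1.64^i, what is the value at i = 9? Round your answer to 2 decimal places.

S_9 = 2.19 * 1.64^9 ≈ 2.19 * 85.8212 ≈ 187.95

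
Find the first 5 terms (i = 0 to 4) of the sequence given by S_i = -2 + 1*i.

This is an arithmetic sequence.
i=0: S_0 = -2 + 1*0 = -2
i=1: S_1 = -2 + 1*1 = -1
i=2: S_2 = -2 + 1*2 = 0
i=3: S_3 = -2 + 1*3 = 1
i=4: S_4 = -2 + 1*4 = 2
The first 5 terms are: [-2, -1, 0, 1, 2]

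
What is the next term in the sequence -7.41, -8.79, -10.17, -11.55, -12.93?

Differences: -8.79 - -7.41 = -1.38
This is an arithmetic sequence with common difference d = -1.38.
Next term = -12.93 + -1.38 = -14.31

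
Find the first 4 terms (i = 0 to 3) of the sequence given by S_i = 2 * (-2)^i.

This is a geometric sequence.
i=0: S_0 = 2 * (-2)^0 = 2
i=1: S_1 = 2 * (-2)^1 = -4
i=2: S_2 = 2 * (-2)^2 = 8
i=3: S_3 = 2 * (-2)^3 = -16
The first 4 terms are: [2, -4, 8, -16]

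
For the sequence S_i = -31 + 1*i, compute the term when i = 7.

S_7 = -31 + 1*7 = -31 + 7 = -24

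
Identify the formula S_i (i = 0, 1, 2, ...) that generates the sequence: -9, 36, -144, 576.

Check ratios: 36 / -9 = -4.0
Common ratio r = -4.
First term a = -9.
Formula: S_i = -9 * (-4)^i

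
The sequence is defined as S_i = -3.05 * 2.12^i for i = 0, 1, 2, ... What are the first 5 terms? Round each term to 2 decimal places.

This is a geometric sequence.
i=0: S_0 = -3.05 * 2.12^0 = -3.05
i=1: S_1 = -3.05 * 2.12^1 ≈ -6.47
i=2: S_2 = -3.05 * 2.12^2 ≈ -13.71
i=3: S_3 = -3.05 * 2.12^3 ≈ -29.06
i=4: S_4 = -3.05 * 2.12^4 ≈ -61.61
The first 5 terms are: [-3.05, -6.47, -13.71, -29.06, -61.61]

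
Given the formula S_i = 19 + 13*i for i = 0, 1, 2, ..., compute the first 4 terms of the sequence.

This is an arithmetic sequence.
i=0: S_0 = 19 + 13*0 = 19
i=1: S_1 = 19 + 13*1 = 32
i=2: S_2 = 19 + 13*2 = 45
i=3: S_3 = 19 + 13*3 = 58
The first 4 terms are: [19, 32, 45, 58]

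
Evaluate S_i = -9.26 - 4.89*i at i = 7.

S_7 = -9.26 + -4.89*7 = -9.26 + -34.23 = -43.49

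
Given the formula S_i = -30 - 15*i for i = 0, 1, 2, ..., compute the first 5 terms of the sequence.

This is an arithmetic sequence.
i=0: S_0 = -30 + -15*0 = -30
i=1: S_1 = -30 + -15*1 = -45
i=2: S_2 = -30 + -15*2 = -60
i=3: S_3 = -30 + -15*3 = -75
i=4: S_4 = -30 + -15*4 = -90
The first 5 terms are: [-30, -45, -60, -75, -90]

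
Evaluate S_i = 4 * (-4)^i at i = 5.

S_5 = 4 * (-4)^5 = 4 * -1024 = -4096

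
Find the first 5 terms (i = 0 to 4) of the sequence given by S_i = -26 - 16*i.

This is an arithmetic sequence.
i=0: S_0 = -26 + -16*0 = -26
i=1: S_1 = -26 + -16*1 = -42
i=2: S_2 = -26 + -16*2 = -58
i=3: S_3 = -26 + -16*3 = -74
i=4: S_4 = -26 + -16*4 = -90
The first 5 terms are: [-26, -42, -58, -74, -90]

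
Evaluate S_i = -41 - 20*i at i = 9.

S_9 = -41 + -20*9 = -41 + -180 = -221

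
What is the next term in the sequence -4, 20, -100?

Ratios: 20 / -4 = -5.0
This is a geometric sequence with common ratio r = -5.
Next term = -100 * -5 = 500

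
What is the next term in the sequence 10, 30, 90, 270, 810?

Ratios: 30 / 10 = 3.0
This is a geometric sequence with common ratio r = 3.
Next term = 810 * 3 = 2430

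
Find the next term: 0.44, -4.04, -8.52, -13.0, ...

Differences: -4.04 - 0.44 = -4.48
This is an arithmetic sequence with common difference d = -4.48.
Next term = -13.0 + -4.48 = -17.48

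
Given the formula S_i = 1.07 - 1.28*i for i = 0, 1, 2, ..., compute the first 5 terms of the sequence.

This is an arithmetic sequence.
i=0: S_0 = 1.07 + -1.28*0 = 1.07
i=1: S_1 = 1.07 + -1.28*1 = -0.21
i=2: S_2 = 1.07 + -1.28*2 = -1.49
i=3: S_3 = 1.07 + -1.28*3 = -2.77
i=4: S_4 = 1.07 + -1.28*4 = -4.05
The first 5 terms are: [1.07, -0.21, -1.49, -2.77, -4.05]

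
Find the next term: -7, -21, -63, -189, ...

Ratios: -21 / -7 = 3.0
This is a geometric sequence with common ratio r = 3.
Next term = -189 * 3 = -567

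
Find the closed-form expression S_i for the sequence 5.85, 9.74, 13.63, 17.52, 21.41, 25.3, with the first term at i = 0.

Check differences: 9.74 - 5.85 = 3.89
13.63 - 9.74 = 3.89
Common difference d = 3.89.
First term a = 5.85.
Formula: S_i = 5.85 + 3.89*i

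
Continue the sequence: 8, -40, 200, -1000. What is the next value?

Ratios: -40 / 8 = -5.0
This is a geometric sequence with common ratio r = -5.
Next term = -1000 * -5 = 5000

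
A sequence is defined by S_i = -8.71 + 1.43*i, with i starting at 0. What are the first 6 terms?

This is an arithmetic sequence.
i=0: S_0 = -8.71 + 1.43*0 = -8.71
i=1: S_1 = -8.71 + 1.43*1 = -7.28
i=2: S_2 = -8.71 + 1.43*2 = -5.85
i=3: S_3 = -8.71 + 1.43*3 = -4.42
i=4: S_4 = -8.71 + 1.43*4 = -2.99
i=5: S_5 = -8.71 + 1.43*5 = -1.56
The first 6 terms are: [-8.71, -7.28, -5.85, -4.42, -2.99, -1.56]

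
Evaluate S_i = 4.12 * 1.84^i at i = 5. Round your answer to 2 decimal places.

S_5 = 4.12 * 1.84^5 ≈ 4.12 * 21.0906 ≈ 86.89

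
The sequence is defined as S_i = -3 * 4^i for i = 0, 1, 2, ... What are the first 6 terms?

This is a geometric sequence.
i=0: S_0 = -3 * 4^0 = -3
i=1: S_1 = -3 * 4^1 = -12
i=2: S_2 = -3 * 4^2 = -48
i=3: S_3 = -3 * 4^3 = -192
i=4: S_4 = -3 * 4^4 = -768
i=5: S_5 = -3 * 4^5 = -3072
The first 6 terms are: [-3, -12, -48, -192, -768, -3072]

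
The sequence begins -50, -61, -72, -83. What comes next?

Differences: -61 - -50 = -11
This is an arithmetic sequence with common difference d = -11.
Next term = -83 + -11 = -94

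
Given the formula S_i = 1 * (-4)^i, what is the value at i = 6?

S_6 = 1 * (-4)^6 = 1 * 4096 = 4096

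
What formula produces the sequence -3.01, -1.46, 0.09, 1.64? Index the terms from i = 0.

Check differences: -1.46 - -3.01 = 1.55
0.09 - -1.46 = 1.55
Common difference d = 1.55.
First term a = -3.01.
Formula: S_i = -3.01 + 1.55*i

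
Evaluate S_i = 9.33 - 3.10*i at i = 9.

S_9 = 9.33 + -3.1*9 = 9.33 + -27.9 = -18.57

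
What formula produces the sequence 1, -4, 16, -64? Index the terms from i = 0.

Check ratios: -4 / 1 = -4.0
Common ratio r = -4.
First term a = 1.
Formula: S_i = 1 * (-4)^i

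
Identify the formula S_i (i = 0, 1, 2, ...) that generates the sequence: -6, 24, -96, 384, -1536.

Check ratios: 24 / -6 = -4.0
Common ratio r = -4.
First term a = -6.
Formula: S_i = -6 * (-4)^i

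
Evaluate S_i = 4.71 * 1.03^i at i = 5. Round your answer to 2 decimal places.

S_5 = 4.71 * 1.03^5 ≈ 4.71 * 1.1593 ≈ 5.46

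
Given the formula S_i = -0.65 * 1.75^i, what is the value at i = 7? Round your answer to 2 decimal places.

S_7 = -0.65 * 1.75^7 ≈ -0.65 * 50.2651 ≈ -32.67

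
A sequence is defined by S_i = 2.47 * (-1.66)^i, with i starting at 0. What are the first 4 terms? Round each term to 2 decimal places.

This is a geometric sequence.
i=0: S_0 = 2.47 * (-1.66)^0 = 2.47
i=1: S_1 = 2.47 * (-1.66)^1 ≈ -4.1
i=2: S_2 = 2.47 * (-1.66)^2 ≈ 6.81
i=3: S_3 = 2.47 * (-1.66)^3 ≈ -11.3
The first 4 terms are: [2.47, -4.1, 6.81, -11.3]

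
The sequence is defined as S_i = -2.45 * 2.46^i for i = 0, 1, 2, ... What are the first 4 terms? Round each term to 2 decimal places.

This is a geometric sequence.
i=0: S_0 = -2.45 * 2.46^0 = -2.45
i=1: S_1 = -2.45 * 2.46^1 ≈ -6.03
i=2: S_2 = -2.45 * 2.46^2 ≈ -14.83
i=3: S_3 = -2.45 * 2.46^3 ≈ -36.47
The first 4 terms are: [-2.45, -6.03, -14.83, -36.47]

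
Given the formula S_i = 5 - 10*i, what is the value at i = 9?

S_9 = 5 + -10*9 = 5 + -90 = -85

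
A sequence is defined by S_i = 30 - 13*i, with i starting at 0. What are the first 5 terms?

This is an arithmetic sequence.
i=0: S_0 = 30 + -13*0 = 30
i=1: S_1 = 30 + -13*1 = 17
i=2: S_2 = 30 + -13*2 = 4
i=3: S_3 = 30 + -13*3 = -9
i=4: S_4 = 30 + -13*4 = -22
The first 5 terms are: [30, 17, 4, -9, -22]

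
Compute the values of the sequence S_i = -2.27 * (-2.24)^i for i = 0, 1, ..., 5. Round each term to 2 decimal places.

This is a geometric sequence.
i=0: S_0 = -2.27 * (-2.24)^0 = -2.27
i=1: S_1 = -2.27 * (-2.24)^1 ≈ 5.08
i=2: S_2 = -2.27 * (-2.24)^2 ≈ -11.39
i=3: S_3 = -2.27 * (-2.24)^3 ≈ 25.51
i=4: S_4 = -2.27 * (-2.24)^4 ≈ -57.15
i=5: S_5 = -2.27 * (-2.24)^5 ≈ 128.02
The first 6 terms are: [-2.27, 5.08, -11.39, 25.51, -57.15, 128.02]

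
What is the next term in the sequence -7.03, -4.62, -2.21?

Differences: -4.62 - -7.03 = 2.41
This is an arithmetic sequence with common difference d = 2.41.
Next term = -2.21 + 2.41 = 0.2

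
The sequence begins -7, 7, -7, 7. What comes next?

Ratios: 7 / -7 = -1.0
This is a geometric sequence with common ratio r = -1.
Next term = 7 * -1 = -7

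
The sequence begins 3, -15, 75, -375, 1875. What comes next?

Ratios: -15 / 3 = -5.0
This is a geometric sequence with common ratio r = -5.
Next term = 1875 * -5 = -9375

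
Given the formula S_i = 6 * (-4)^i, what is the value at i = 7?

S_7 = 6 * (-4)^7 = 6 * -16384 = -98304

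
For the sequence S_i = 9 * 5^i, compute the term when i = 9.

S_9 = 9 * 5^9 = 9 * 1953125 = 17578125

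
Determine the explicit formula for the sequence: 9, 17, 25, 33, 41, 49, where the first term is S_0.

Check differences: 17 - 9 = 8
25 - 17 = 8
Common difference d = 8.
First term a = 9.
Formula: S_i = 9 + 8*i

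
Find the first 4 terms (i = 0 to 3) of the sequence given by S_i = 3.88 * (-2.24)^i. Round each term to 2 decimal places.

This is a geometric sequence.
i=0: S_0 = 3.88 * (-2.24)^0 = 3.88
i=1: S_1 = 3.88 * (-2.24)^1 ≈ -8.69
i=2: S_2 = 3.88 * (-2.24)^2 ≈ 19.47
i=3: S_3 = 3.88 * (-2.24)^3 ≈ -43.61
The first 4 terms are: [3.88, -8.69, 19.47, -43.61]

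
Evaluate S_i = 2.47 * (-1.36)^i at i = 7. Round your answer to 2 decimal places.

S_7 = 2.47 * (-1.36)^7 ≈ 2.47 * -8.6054 ≈ -21.26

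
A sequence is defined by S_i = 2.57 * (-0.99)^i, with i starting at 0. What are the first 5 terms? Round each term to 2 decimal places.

This is a geometric sequence.
i=0: S_0 = 2.57 * (-0.99)^0 = 2.57
i=1: S_1 = 2.57 * (-0.99)^1 ≈ -2.54
i=2: S_2 = 2.57 * (-0.99)^2 ≈ 2.52
i=3: S_3 = 2.57 * (-0.99)^3 ≈ -2.49
i=4: S_4 = 2.57 * (-0.99)^4 ≈ 2.47
The first 5 terms are: [2.57, -2.54, 2.52, -2.49, 2.47]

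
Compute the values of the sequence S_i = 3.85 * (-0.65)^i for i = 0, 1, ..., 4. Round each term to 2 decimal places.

This is a geometric sequence.
i=0: S_0 = 3.85 * (-0.65)^0 = 3.85
i=1: S_1 = 3.85 * (-0.65)^1 ≈ -2.5
i=2: S_2 = 3.85 * (-0.65)^2 ≈ 1.63
i=3: S_3 = 3.85 * (-0.65)^3 ≈ -1.06
i=4: S_4 = 3.85 * (-0.65)^4 ≈ 0.69
The first 5 terms are: [3.85, -2.5, 1.63, -1.06, 0.69]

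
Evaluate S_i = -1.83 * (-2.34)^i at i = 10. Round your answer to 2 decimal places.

S_10 = -1.83 * (-2.34)^10 ≈ -1.83 * 4922.1923 ≈ -9007.61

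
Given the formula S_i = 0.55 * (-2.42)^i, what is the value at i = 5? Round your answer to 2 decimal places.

S_5 = 0.55 * (-2.42)^5 ≈ 0.55 * -82.9998 ≈ -45.65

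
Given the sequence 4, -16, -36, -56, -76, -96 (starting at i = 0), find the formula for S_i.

Check differences: -16 - 4 = -20
-36 - -16 = -20
Common difference d = -20.
First term a = 4.
Formula: S_i = 4 - 20*i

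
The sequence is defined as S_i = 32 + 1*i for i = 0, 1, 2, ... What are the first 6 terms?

This is an arithmetic sequence.
i=0: S_0 = 32 + 1*0 = 32
i=1: S_1 = 32 + 1*1 = 33
i=2: S_2 = 32 + 1*2 = 34
i=3: S_3 = 32 + 1*3 = 35
i=4: S_4 = 32 + 1*4 = 36
i=5: S_5 = 32 + 1*5 = 37
The first 6 terms are: [32, 33, 34, 35, 36, 37]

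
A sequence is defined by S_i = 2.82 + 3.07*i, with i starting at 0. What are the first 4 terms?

This is an arithmetic sequence.
i=0: S_0 = 2.82 + 3.07*0 = 2.82
i=1: S_1 = 2.82 + 3.07*1 = 5.89
i=2: S_2 = 2.82 + 3.07*2 = 8.96
i=3: S_3 = 2.82 + 3.07*3 = 12.03
The first 4 terms are: [2.82, 5.89, 8.96, 12.03]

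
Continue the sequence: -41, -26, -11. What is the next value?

Differences: -26 - -41 = 15
This is an arithmetic sequence with common difference d = 15.
Next term = -11 + 15 = 4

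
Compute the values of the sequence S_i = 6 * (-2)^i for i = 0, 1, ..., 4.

This is a geometric sequence.
i=0: S_0 = 6 * (-2)^0 = 6
i=1: S_1 = 6 * (-2)^1 = -12
i=2: S_2 = 6 * (-2)^2 = 24
i=3: S_3 = 6 * (-2)^3 = -48
i=4: S_4 = 6 * (-2)^4 = 96
The first 5 terms are: [6, -12, 24, -48, 96]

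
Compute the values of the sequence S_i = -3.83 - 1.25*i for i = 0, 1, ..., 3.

This is an arithmetic sequence.
i=0: S_0 = -3.83 + -1.25*0 = -3.83
i=1: S_1 = -3.83 + -1.25*1 = -5.08
i=2: S_2 = -3.83 + -1.25*2 = -6.33
i=3: S_3 = -3.83 + -1.25*3 = -7.58
The first 4 terms are: [-3.83, -5.08, -6.33, -7.58]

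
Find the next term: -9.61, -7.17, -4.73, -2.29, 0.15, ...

Differences: -7.17 - -9.61 = 2.44
This is an arithmetic sequence with common difference d = 2.44.
Next term = 0.15 + 2.44 = 2.59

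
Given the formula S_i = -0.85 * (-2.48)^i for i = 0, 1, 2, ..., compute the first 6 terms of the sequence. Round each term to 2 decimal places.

This is a geometric sequence.
i=0: S_0 = -0.85 * (-2.48)^0 = -0.85
i=1: S_1 = -0.85 * (-2.48)^1 ≈ 2.11
i=2: S_2 = -0.85 * (-2.48)^2 ≈ -5.23
i=3: S_3 = -0.85 * (-2.48)^3 ≈ 12.97
i=4: S_4 = -0.85 * (-2.48)^4 ≈ -32.15
i=5: S_5 = -0.85 * (-2.48)^5 ≈ 79.74
The first 6 terms are: [-0.85, 2.11, -5.23, 12.97, -32.15, 79.74]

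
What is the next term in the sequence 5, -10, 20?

Ratios: -10 / 5 = -2.0
This is a geometric sequence with common ratio r = -2.
Next term = 20 * -2 = -40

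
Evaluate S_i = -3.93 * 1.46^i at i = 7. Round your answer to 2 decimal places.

S_7 = -3.93 * 1.46^7 ≈ -3.93 * 14.1407 ≈ -55.57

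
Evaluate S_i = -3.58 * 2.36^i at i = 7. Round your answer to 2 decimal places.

S_7 = -3.58 * 2.36^7 ≈ -3.58 * 407.7407 ≈ -1459.71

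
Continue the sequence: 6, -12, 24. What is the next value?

Ratios: -12 / 6 = -2.0
This is a geometric sequence with common ratio r = -2.
Next term = 24 * -2 = -48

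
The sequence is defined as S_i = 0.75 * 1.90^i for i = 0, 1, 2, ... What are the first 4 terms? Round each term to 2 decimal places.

This is a geometric sequence.
i=0: S_0 = 0.75 * 1.9^0 = 0.75
i=1: S_1 = 0.75 * 1.9^1 ≈ 1.43
i=2: S_2 = 0.75 * 1.9^2 ≈ 2.71
i=3: S_3 = 0.75 * 1.9^3 ≈ 5.14
The first 4 terms are: [0.75, 1.43, 2.71, 5.14]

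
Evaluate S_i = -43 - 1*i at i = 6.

S_6 = -43 + -1*6 = -43 + -6 = -49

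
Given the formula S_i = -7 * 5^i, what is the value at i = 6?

S_6 = -7 * 5^6 = -7 * 15625 = -109375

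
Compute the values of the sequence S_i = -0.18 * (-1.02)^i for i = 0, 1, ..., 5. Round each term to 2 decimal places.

This is a geometric sequence.
i=0: S_0 = -0.18 * (-1.02)^0 = -0.18
i=1: S_1 = -0.18 * (-1.02)^1 ≈ 0.18
i=2: S_2 = -0.18 * (-1.02)^2 ≈ -0.19
i=3: S_3 = -0.18 * (-1.02)^3 ≈ 0.19
i=4: S_4 = -0.18 * (-1.02)^4 ≈ -0.19
i=5: S_5 = -0.18 * (-1.02)^5 ≈ 0.2
The first 6 terms are: [-0.18, 0.18, -0.19, 0.19, -0.19, 0.2]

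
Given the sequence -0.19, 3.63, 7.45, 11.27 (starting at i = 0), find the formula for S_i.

Check differences: 3.63 - -0.19 = 3.82
7.45 - 3.63 = 3.82
Common difference d = 3.82.
First term a = -0.19.
Formula: S_i = -0.19 + 3.82*i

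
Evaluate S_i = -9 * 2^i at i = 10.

S_10 = -9 * 2^10 = -9 * 1024 = -9216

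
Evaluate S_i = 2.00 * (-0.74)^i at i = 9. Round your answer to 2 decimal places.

S_9 = 2.0 * (-0.74)^9 ≈ 2.0 * -0.0665 ≈ -0.13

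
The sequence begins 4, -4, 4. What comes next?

Ratios: -4 / 4 = -1.0
This is a geometric sequence with common ratio r = -1.
Next term = 4 * -1 = -4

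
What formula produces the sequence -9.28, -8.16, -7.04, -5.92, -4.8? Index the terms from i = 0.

Check differences: -8.16 - -9.28 = 1.12
-7.04 - -8.16 = 1.12
Common difference d = 1.12.
First term a = -9.28.
Formula: S_i = -9.28 + 1.12*i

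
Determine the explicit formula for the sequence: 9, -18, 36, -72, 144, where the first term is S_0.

Check ratios: -18 / 9 = -2.0
Common ratio r = -2.
First term a = 9.
Formula: S_i = 9 * (-2)^i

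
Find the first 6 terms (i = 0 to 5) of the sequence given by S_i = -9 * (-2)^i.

This is a geometric sequence.
i=0: S_0 = -9 * (-2)^0 = -9
i=1: S_1 = -9 * (-2)^1 = 18
i=2: S_2 = -9 * (-2)^2 = -36
i=3: S_3 = -9 * (-2)^3 = 72
i=4: S_4 = -9 * (-2)^4 = -144
i=5: S_5 = -9 * (-2)^5 = 288
The first 6 terms are: [-9, 18, -36, 72, -144, 288]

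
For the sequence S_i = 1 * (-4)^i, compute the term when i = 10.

S_10 = 1 * (-4)^10 = 1 * 1048576 = 1048576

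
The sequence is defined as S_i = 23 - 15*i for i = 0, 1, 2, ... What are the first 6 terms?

This is an arithmetic sequence.
i=0: S_0 = 23 + -15*0 = 23
i=1: S_1 = 23 + -15*1 = 8
i=2: S_2 = 23 + -15*2 = -7
i=3: S_3 = 23 + -15*3 = -22
i=4: S_4 = 23 + -15*4 = -37
i=5: S_5 = 23 + -15*5 = -52
The first 6 terms are: [23, 8, -7, -22, -37, -52]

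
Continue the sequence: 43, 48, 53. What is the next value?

Differences: 48 - 43 = 5
This is an arithmetic sequence with common difference d = 5.
Next term = 53 + 5 = 58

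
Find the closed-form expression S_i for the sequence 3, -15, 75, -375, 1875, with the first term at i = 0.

Check ratios: -15 / 3 = -5.0
Common ratio r = -5.
First term a = 3.
Formula: S_i = 3 * (-5)^i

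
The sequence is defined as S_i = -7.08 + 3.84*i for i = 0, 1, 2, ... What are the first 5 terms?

This is an arithmetic sequence.
i=0: S_0 = -7.08 + 3.84*0 = -7.08
i=1: S_1 = -7.08 + 3.84*1 = -3.24
i=2: S_2 = -7.08 + 3.84*2 = 0.6
i=3: S_3 = -7.08 + 3.84*3 = 4.44
i=4: S_4 = -7.08 + 3.84*4 = 8.28
The first 5 terms are: [-7.08, -3.24, 0.6, 4.44, 8.28]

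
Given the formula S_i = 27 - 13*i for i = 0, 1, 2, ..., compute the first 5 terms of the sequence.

This is an arithmetic sequence.
i=0: S_0 = 27 + -13*0 = 27
i=1: S_1 = 27 + -13*1 = 14
i=2: S_2 = 27 + -13*2 = 1
i=3: S_3 = 27 + -13*3 = -12
i=4: S_4 = 27 + -13*4 = -25
The first 5 terms are: [27, 14, 1, -12, -25]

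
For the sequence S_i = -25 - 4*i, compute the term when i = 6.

S_6 = -25 + -4*6 = -25 + -24 = -49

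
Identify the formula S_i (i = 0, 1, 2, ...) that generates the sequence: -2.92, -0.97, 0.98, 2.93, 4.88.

Check differences: -0.97 - -2.92 = 1.95
0.98 - -0.97 = 1.95
Common difference d = 1.95.
First term a = -2.92.
Formula: S_i = -2.92 + 1.95*i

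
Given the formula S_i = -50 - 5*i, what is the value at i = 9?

S_9 = -50 + -5*9 = -50 + -45 = -95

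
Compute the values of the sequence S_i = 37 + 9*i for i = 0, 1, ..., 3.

This is an arithmetic sequence.
i=0: S_0 = 37 + 9*0 = 37
i=1: S_1 = 37 + 9*1 = 46
i=2: S_2 = 37 + 9*2 = 55
i=3: S_3 = 37 + 9*3 = 64
The first 4 terms are: [37, 46, 55, 64]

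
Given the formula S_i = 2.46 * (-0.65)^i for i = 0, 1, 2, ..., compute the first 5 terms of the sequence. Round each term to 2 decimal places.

This is a geometric sequence.
i=0: S_0 = 2.46 * (-0.65)^0 = 2.46
i=1: S_1 = 2.46 * (-0.65)^1 ≈ -1.6
i=2: S_2 = 2.46 * (-0.65)^2 ≈ 1.04
i=3: S_3 = 2.46 * (-0.65)^3 ≈ -0.68
i=4: S_4 = 2.46 * (-0.65)^4 ≈ 0.44
The first 5 terms are: [2.46, -1.6, 1.04, -0.68, 0.44]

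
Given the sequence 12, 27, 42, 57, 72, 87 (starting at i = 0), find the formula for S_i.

Check differences: 27 - 12 = 15
42 - 27 = 15
Common difference d = 15.
First term a = 12.
Formula: S_i = 12 + 15*i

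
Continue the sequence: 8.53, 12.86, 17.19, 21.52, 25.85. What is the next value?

Differences: 12.86 - 8.53 = 4.33
This is an arithmetic sequence with common difference d = 4.33.
Next term = 25.85 + 4.33 = 30.18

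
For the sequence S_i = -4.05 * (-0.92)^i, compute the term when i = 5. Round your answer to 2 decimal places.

S_5 = -4.05 * (-0.92)^5 ≈ -4.05 * -0.6591 ≈ 2.67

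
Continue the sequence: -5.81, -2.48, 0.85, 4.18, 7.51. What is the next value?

Differences: -2.48 - -5.81 = 3.33
This is an arithmetic sequence with common difference d = 3.33.
Next term = 7.51 + 3.33 = 10.84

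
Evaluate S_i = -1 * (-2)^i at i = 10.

S_10 = -1 * (-2)^10 = -1 * 1024 = -1024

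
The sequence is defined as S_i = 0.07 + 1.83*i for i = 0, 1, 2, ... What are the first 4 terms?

This is an arithmetic sequence.
i=0: S_0 = 0.07 + 1.83*0 = 0.07
i=1: S_1 = 0.07 + 1.83*1 = 1.9
i=2: S_2 = 0.07 + 1.83*2 = 3.73
i=3: S_3 = 0.07 + 1.83*3 = 5.56
The first 4 terms are: [0.07, 1.9, 3.73, 5.56]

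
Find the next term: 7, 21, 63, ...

Ratios: 21 / 7 = 3.0
This is a geometric sequence with common ratio r = 3.
Next term = 63 * 3 = 189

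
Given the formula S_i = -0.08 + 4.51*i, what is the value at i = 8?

S_8 = -0.08 + 4.51*8 = -0.08 + 36.08 = 36.0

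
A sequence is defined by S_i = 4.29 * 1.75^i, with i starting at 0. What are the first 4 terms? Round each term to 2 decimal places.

This is a geometric sequence.
i=0: S_0 = 4.29 * 1.75^0 = 4.29
i=1: S_1 = 4.29 * 1.75^1 ≈ 7.51
i=2: S_2 = 4.29 * 1.75^2 ≈ 13.14
i=3: S_3 = 4.29 * 1.75^3 ≈ 22.99
The first 4 terms are: [4.29, 7.51, 13.14, 22.99]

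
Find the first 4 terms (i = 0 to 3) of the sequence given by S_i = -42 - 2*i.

This is an arithmetic sequence.
i=0: S_0 = -42 + -2*0 = -42
i=1: S_1 = -42 + -2*1 = -44
i=2: S_2 = -42 + -2*2 = -46
i=3: S_3 = -42 + -2*3 = -48
The first 4 terms are: [-42, -44, -46, -48]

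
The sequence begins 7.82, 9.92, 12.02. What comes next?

Differences: 9.92 - 7.82 = 2.1
This is an arithmetic sequence with common difference d = 2.1.
Next term = 12.02 + 2.1 = 14.12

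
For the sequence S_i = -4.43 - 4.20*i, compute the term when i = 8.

S_8 = -4.43 + -4.2*8 = -4.43 + -33.6 = -38.03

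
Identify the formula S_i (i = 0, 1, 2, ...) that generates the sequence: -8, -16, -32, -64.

Check ratios: -16 / -8 = 2.0
Common ratio r = 2.
First term a = -8.
Formula: S_i = -8 * 2^i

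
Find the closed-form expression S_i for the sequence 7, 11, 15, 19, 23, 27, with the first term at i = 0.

Check differences: 11 - 7 = 4
15 - 11 = 4
Common difference d = 4.
First term a = 7.
Formula: S_i = 7 + 4*i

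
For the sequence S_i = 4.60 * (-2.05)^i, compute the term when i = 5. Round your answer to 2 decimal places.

S_5 = 4.6 * (-2.05)^5 ≈ 4.6 * -36.2051 ≈ -166.54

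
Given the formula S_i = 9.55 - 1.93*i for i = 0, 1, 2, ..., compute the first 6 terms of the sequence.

This is an arithmetic sequence.
i=0: S_0 = 9.55 + -1.93*0 = 9.55
i=1: S_1 = 9.55 + -1.93*1 = 7.62
i=2: S_2 = 9.55 + -1.93*2 = 5.69
i=3: S_3 = 9.55 + -1.93*3 = 3.76
i=4: S_4 = 9.55 + -1.93*4 = 1.83
i=5: S_5 = 9.55 + -1.93*5 = -0.1
The first 6 terms are: [9.55, 7.62, 5.69, 3.76, 1.83, -0.1]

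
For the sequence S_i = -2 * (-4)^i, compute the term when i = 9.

S_9 = -2 * (-4)^9 = -2 * -262144 = 524288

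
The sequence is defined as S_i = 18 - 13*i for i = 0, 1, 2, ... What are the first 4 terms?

This is an arithmetic sequence.
i=0: S_0 = 18 + -13*0 = 18
i=1: S_1 = 18 + -13*1 = 5
i=2: S_2 = 18 + -13*2 = -8
i=3: S_3 = 18 + -13*3 = -21
The first 4 terms are: [18, 5, -8, -21]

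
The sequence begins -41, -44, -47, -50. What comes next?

Differences: -44 - -41 = -3
This is an arithmetic sequence with common difference d = -3.
Next term = -50 + -3 = -53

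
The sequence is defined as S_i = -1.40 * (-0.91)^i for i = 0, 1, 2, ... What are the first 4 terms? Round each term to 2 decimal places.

This is a geometric sequence.
i=0: S_0 = -1.4 * (-0.91)^0 = -1.4
i=1: S_1 = -1.4 * (-0.91)^1 ≈ 1.27
i=2: S_2 = -1.4 * (-0.91)^2 ≈ -1.16
i=3: S_3 = -1.4 * (-0.91)^3 ≈ 1.05
The first 4 terms are: [-1.4, 1.27, -1.16, 1.05]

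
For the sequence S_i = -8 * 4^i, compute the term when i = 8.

S_8 = -8 * 4^8 = -8 * 65536 = -524288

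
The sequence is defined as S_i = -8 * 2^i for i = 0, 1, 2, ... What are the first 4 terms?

This is a geometric sequence.
i=0: S_0 = -8 * 2^0 = -8
i=1: S_1 = -8 * 2^1 = -16
i=2: S_2 = -8 * 2^2 = -32
i=3: S_3 = -8 * 2^3 = -64
The first 4 terms are: [-8, -16, -32, -64]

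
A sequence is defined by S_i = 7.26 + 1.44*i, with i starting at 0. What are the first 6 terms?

This is an arithmetic sequence.
i=0: S_0 = 7.26 + 1.44*0 = 7.26
i=1: S_1 = 7.26 + 1.44*1 = 8.7
i=2: S_2 = 7.26 + 1.44*2 = 10.14
i=3: S_3 = 7.26 + 1.44*3 = 11.58
i=4: S_4 = 7.26 + 1.44*4 = 13.02
i=5: S_5 = 7.26 + 1.44*5 = 14.46
The first 6 terms are: [7.26, 8.7, 10.14, 11.58, 13.02, 14.46]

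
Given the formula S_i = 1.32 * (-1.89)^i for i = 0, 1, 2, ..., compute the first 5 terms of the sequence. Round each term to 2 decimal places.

This is a geometric sequence.
i=0: S_0 = 1.32 * (-1.89)^0 = 1.32
i=1: S_1 = 1.32 * (-1.89)^1 ≈ -2.49
i=2: S_2 = 1.32 * (-1.89)^2 ≈ 4.72
i=3: S_3 = 1.32 * (-1.89)^3 ≈ -8.91
i=4: S_4 = 1.32 * (-1.89)^4 ≈ 16.84
The first 5 terms are: [1.32, -2.49, 4.72, -8.91, 16.84]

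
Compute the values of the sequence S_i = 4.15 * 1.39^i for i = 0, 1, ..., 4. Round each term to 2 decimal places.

This is a geometric sequence.
i=0: S_0 = 4.15 * 1.39^0 = 4.15
i=1: S_1 = 4.15 * 1.39^1 ≈ 5.77
i=2: S_2 = 4.15 * 1.39^2 ≈ 8.02
i=3: S_3 = 4.15 * 1.39^3 ≈ 11.15
i=4: S_4 = 4.15 * 1.39^4 ≈ 15.49
The first 5 terms are: [4.15, 5.77, 8.02, 11.15, 15.49]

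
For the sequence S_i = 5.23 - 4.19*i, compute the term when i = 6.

S_6 = 5.23 + -4.19*6 = 5.23 + -25.14 = -19.91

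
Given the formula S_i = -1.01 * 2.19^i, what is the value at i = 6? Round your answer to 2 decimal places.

S_6 = -1.01 * 2.19^6 ≈ -1.01 * 110.3227 ≈ -111.43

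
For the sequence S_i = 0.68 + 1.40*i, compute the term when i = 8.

S_8 = 0.68 + 1.4*8 = 0.68 + 11.2 = 11.88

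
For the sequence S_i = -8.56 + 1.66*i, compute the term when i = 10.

S_10 = -8.56 + 1.66*10 = -8.56 + 16.6 = 8.04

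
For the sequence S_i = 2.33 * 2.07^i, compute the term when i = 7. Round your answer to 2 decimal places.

S_7 = 2.33 * 2.07^7 ≈ 2.33 * 162.8517 ≈ 379.44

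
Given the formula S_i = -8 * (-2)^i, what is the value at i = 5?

S_5 = -8 * (-2)^5 = -8 * -32 = 256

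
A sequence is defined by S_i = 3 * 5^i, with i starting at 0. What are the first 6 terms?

This is a geometric sequence.
i=0: S_0 = 3 * 5^0 = 3
i=1: S_1 = 3 * 5^1 = 15
i=2: S_2 = 3 * 5^2 = 75
i=3: S_3 = 3 * 5^3 = 375
i=4: S_4 = 3 * 5^4 = 1875
i=5: S_5 = 3 * 5^5 = 9375
The first 6 terms are: [3, 15, 75, 375, 1875, 9375]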